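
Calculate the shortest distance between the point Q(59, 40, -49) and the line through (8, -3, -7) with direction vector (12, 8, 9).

Direction vector d = (12, 8, 9).
AP = (51, 43, -42); AP·d = 578, |AP|² = 6214, |d|² = 289.
distance² = |AP|² − (AP·d)²/|d|² = 6214 − 334084/289 = 5058, so the distance is 3√562.

3√562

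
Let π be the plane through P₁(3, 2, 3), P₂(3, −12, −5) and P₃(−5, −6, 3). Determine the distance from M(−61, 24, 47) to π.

P₁P₂ = (0, −14, −8) and P₁P₃ = (−8, −8, 0), so a normal is n = P₁P₂ × P₁P₃ = (−64, 64, −112).
d = |(-64)·(-61) + 64·24 + (-112)·47 − (-400)| / √(4096 + 4096 + 12544) = |576| / 144 = 4.

4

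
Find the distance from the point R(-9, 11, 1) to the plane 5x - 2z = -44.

3/√29

Normal vector n = (5, 0, -2), and n·(-9, 11, 1) - (-44) = -3.
|n| = √(25 + 0 + 4) = √29, so the distance is |-3|/√29 = 3/√29.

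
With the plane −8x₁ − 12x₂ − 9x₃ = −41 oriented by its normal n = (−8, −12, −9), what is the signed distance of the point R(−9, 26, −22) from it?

n·R − (-41) = -1.
|n| = 17, so the signed distance is -1/17.

-1/17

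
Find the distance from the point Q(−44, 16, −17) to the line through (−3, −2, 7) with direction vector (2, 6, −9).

3√233

Direction vector d = (2, 6, −9).
AP = (−41, 18, −24); AP·d = 242, |AP|² = 2581, |d|² = 121.
distance² = |AP|² − (AP·d)²/|d|² = 2581 − 58564/121 = 2097, so the distance is 3√233.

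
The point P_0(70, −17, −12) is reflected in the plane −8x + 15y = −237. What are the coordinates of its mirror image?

With n = (−8, 15, 0), the signed offset is (n·P_0 − (-237))/|n|² = -578/289 = -2.
P_0' = P_0 − 2t·n = (70, −17, −12) − (-4)·(−8, 15, 0) = (38, 43, −12).

(38, 43, -12)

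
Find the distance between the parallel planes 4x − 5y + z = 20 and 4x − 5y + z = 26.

6/√42

Both planes have normal n = (4, −5, 1), |n| = √42. Any point on the first plane is at distance |26 − 20|/|n| = 6/√42 = √42/7 from the second.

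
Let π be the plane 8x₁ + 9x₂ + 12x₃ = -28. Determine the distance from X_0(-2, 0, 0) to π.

12/17

Normal vector n = (8, 9, 12), and n·(-2, 0, 0) - (-28) = 12.
|n| = √(64 + 81 + 144) = 17, so the distance is |12|/17 = 12/17.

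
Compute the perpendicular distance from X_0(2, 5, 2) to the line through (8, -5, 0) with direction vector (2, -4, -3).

2√6

Direction vector d = (2, -4, -3).
AP = (-6, 10, 2); AP·d = -58, |AP|² = 140, |d|² = 29.
distance² = |AP|² − (AP·d)²/|d|² = 140 − 3364/29 = 24, so the distance is 2√6.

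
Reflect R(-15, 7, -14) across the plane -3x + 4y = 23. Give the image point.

With n = (-3, 4, 0), the signed offset is (n·R − 23)/|n|² = 50/25 = 2.
R' = R − 2t·n = (-15, 7, -14) − 4·(-3, 4, 0) = (-3, -9, -14).

(-3, -9, -14)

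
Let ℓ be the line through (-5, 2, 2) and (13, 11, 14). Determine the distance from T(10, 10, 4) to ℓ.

7

A direction vector is d = (18, 9, 12).
AP = (15, 8, 2); AP·d = 366, |AP|² = 293, |d|² = 549.
distance² = |AP|² − (AP·d)²/|d|² = 293 − 133956/549 = 49, so the distance is 7.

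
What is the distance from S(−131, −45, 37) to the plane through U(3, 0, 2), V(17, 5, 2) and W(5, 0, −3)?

2

UV = (14, 5, 0) and UW = (2, 0, −5), so a normal is n = UV × UW = (−25, 70, −10).
d = |(-25)·(-131) + 70·(-45) + (-10)·37 − (-95)| / √(625 + 4900 + 100) = |-150| / 75 = 2.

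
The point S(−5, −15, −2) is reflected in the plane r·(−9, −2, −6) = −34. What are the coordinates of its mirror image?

n = (−9, −2, −6), |n|² = 121, n·S − (-34) = 121, so t = 121/121 = 1.
Foot F = S − 1·n = (4, −13, 4); the reflection is 2F − S = (13, −11, 10).

(13, -11, 10)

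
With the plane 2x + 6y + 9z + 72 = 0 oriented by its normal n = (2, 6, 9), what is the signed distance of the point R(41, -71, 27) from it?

n·R − (-72) = -29.
|n| = 11, so the signed distance is -29/11.

-29/11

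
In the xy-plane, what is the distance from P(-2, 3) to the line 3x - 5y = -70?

49/√34

The normal to the line is n = (3, -5) with |n| = √34.
|n·P − (-70)| = |-21 − (-70)| = 49, so the distance is 49/√34.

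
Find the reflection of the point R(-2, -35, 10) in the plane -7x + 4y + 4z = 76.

(-30, -19, 26)

With n = (-7, 4, 4), the signed offset is (n·R − 76)/|n|² = -162/81 = -2.
R' = R − 2t·n = (-2, -35, 10) − (-4)·(-7, 4, 4) = (-30, -19, 26).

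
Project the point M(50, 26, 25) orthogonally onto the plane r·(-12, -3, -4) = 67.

n = (-12, -3, -4), |n|² = 169, and n·M − 67 = -845.
t = -845/169 = -5, so the foot is M − t·n = (50, 26, 25) − (-5)·(-12, -3, -4) = (-10, 11, 5).

(-10, 11, 5)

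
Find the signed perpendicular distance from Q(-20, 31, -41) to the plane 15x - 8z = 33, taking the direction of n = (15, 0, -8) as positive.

-5/17

n·Q − 33 = -5.
|n| = 17, so the signed distance is -5/17.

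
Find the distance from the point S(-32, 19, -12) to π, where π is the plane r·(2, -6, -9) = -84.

Normal vector n = (2, -6, -9), and n·(-32, 19, -12) - (-84) = 14.
|n| = √(4 + 36 + 81) = 11, so the distance is |14|/11 = 14/11.

14/11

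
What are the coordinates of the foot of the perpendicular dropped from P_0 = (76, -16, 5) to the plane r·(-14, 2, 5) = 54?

The perpendicular from P_0 has direction n = (-14, 2, 5): r = (76, -16, 5) + μ(-14, 2, 5).
Substitute into the plane: n·(P_0 + μn) = 54 gives -1071 + 225μ = 54, so μ = 5.
Foot = (76, -16, 5) + 5·(-14, 2, 5) = (6, -6, 30).

(6, -6, 30)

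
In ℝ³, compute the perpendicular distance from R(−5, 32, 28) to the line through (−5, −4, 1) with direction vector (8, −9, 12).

45

Direction vector d = (8, −9, 12).
AP = (0, 36, 27); AP·d = 0, |AP|² = 2025, |d|² = 289.
distance² = |AP|² − (AP·d)²/|d|² = 2025 − 0/289 = 2025, so the distance is 45.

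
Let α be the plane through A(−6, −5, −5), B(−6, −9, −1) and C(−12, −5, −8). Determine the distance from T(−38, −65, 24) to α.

10

AB = (0, −4, 4) and AC = (−6, 0, −3), so a normal is n = AB × AC = (12, −24, −24).
n = (12, −24, −24); n·P − 168 = 360; |n| = 36; distance = 360/36 = 10.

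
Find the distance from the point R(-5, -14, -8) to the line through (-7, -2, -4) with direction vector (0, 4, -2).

Direction vector d = (0, 4, -2).
AP = (2, -12, -4), and AP × d = (40, 4, 8).
|AP × d|² = 1680 and |d|² = 20, so the distance is √(1680/20) = √84 = 2√21.

2√21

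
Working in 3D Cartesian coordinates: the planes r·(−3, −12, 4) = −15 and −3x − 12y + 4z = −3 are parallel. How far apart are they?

12/13

Both planes have normal n = (−3, −12, 4), |n| = 13. Any point on the first plane is at distance |(-3) − (-15)|/|n| = 12/13 from the second.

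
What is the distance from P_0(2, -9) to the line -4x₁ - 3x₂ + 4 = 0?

23/5

d = |(-4)·2 + (-3)·(-9) − (-4)| / √(16 + 9) = |23|/5 = 23/5.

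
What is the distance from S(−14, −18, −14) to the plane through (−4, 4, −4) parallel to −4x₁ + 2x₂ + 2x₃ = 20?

2√6

Parallel planes share the normal n = (−4, 2, 2); since (−4, 4, −4) lies on the plane, its equation is −4x₁ + 2x₂ + 2x₃ = 16.
d = |(-4)·(-14) + 2·(-18) + 2·(-14) − 16| / √(16 + 4 + 4) = |-24| / (2√6) = 2√6.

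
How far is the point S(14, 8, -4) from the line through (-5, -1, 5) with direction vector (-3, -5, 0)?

√217

Direction vector d = (-3, -5, 0).
AP = (19, 9, -9), and AP × d = (-45, 27, -68).
|AP × d|² = 7378 and |d|² = 34, so the distance is √(7378/34) = √217.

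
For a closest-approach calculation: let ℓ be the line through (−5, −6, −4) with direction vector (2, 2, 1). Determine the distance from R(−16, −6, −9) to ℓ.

√65

Direction vector d = (2, 2, 1).
AP = (−11, 0, −5), and AP × d = (10, 1, −22).
|AP × d|² = 585 and |d|² = 9, so the distance is √(585/9) = √65.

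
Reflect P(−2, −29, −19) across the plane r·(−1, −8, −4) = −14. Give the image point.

With n = (−1, −8, −4), the signed offset is (n·P − (-14))/|n|² = 324/81 = 4.
P' = P − 2t·n = (−2, −29, −19) − 8·(−1, −8, −4) = (6, 35, 13).

(6, 35, 13)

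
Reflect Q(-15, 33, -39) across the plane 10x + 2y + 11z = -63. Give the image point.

With n = (10, 2, 11), the signed offset is (n·Q − (-63))/|n|² = -450/225 = -2.
Q' = Q − 2t·n = (-15, 33, -39) − (-4)·(10, 2, 11) = (25, 41, 5).

(25, 41, 5)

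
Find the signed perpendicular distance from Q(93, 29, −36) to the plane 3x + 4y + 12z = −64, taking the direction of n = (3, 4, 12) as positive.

n·Q − (-64) = 27.
|n| = 13, so the signed distance is 27/13.

27/13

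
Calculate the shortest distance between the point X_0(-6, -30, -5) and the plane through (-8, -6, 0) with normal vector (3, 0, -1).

11/√10

The plane has equation n·(r − (-8, -6, 0)) = 0, i.e. n·r = -24.
Then n·(-6, -30, -5) - (-24) = 11.
|n| = √(9 + 0 + 1) = √10, so the distance is |11|/√10 = 11/√10.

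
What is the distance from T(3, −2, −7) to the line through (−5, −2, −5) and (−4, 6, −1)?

2√17

A direction vector is d = (1, 8, 4).
AP = (8, 0, −2), and AP × d = (16, −34, 64).
|AP × d|² = 5508 and |d|² = 81, so the distance is √(5508/81) = √68 = 2√17.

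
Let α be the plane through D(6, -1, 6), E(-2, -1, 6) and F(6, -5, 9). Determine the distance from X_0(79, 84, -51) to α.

27/5

DE = (-8, 0, 0) and DF = (0, -4, 3), so a normal is n = DE × DF = (0, 24, 32).
d = |24·84 + 32·(-51) − 168| / √(0 + 576 + 1024) = |216| / 40 = 27/5.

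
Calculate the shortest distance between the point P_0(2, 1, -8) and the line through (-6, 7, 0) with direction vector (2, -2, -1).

Direction vector d = (2, -2, -1).
AP = (8, -6, -8), and AP × d = (-10, -8, -4).
|AP × d|² = 180 and |d|² = 9, so the distance is √(180/9) = √20 = 2√5.

2√5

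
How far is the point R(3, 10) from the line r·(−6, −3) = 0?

d = |(-6)·3 + (-3)·10 − 0| / √(36 + 9) = |-48|/(3√5) = 16√5/5.

16/√5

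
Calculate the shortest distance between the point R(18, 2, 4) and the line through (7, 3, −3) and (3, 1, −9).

3√5

A direction vector is d = (−4, −2, −6).
AP = (11, −1, 7), and AP × d = (20, 38, −26).
|AP × d|² = 2520 and |d|² = 56, so the distance is √(2520/56) = √45 = 3√5.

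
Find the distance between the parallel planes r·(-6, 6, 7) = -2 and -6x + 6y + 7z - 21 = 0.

With common normal n = (-6, 6, 7) (|n| = 11), the distance is |(-2) − 21|/|n| = 23/11.

23/11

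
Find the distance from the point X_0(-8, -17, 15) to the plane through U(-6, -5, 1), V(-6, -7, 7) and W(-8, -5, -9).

UV = (0, -2, 6) and UW = (-2, 0, -10), so a normal is n = UV × UW = (20, -12, -4).
d = |20·(-8) + (-12)·(-17) + (-4)·15 − (-64)| / √(400 + 144 + 16) = |48| / (4√35) = 12/√35.

12√35/35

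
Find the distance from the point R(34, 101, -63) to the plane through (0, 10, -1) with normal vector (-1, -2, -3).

30/√14

The plane has equation n·(r − (0, 10, -1)) = 0, i.e. n·r = -17.
Then n·(34, 101, -63) - (-17) = -30.
|n| = √(1 + 4 + 9) = √14, so the distance is |-30|/√14 = 30/√14.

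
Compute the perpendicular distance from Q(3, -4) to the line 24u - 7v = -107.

The normal to the line is n = (24, -7) with |n| = 25.
|n·Q − (-107)| = |100 − (-107)| = 207, so the distance is 207/25.

207/25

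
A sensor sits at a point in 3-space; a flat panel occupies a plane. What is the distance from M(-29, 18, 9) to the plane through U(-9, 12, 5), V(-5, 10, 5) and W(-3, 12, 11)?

2√6

UV = (4, -2, 0) and UW = (6, 0, 6), so a normal is n = UV × UW = (-12, -24, 12).
Then n·(-29, 18, 9) - (-120) = 144.
|n| = √(144 + 576 + 144) = 12√6, so the distance is |144|/(12√6) = 2√6.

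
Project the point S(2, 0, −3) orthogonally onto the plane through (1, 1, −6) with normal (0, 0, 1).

The perpendicular from S has direction n = (0, 0, 1): r = (2, 0, −3) + t(0, 0, 1).
Substitute into the plane: n·(S + tn) = -6 gives -3 + 1t = -6, so t = -3.
Foot = (2, 0, −3) + (-3)·(0, 0, 1) = (2, 0, −6).

(2, 0, -6)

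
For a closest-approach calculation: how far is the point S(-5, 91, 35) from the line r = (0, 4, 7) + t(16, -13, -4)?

Direction vector d = (16, -13, -4).
AP = (-5, 87, 28), and AP × d = (16, 428, -1327).
|AP × d|² = 1944369 and |d|² = 441, so the distance is √(1944369/441) = √4409.

√4409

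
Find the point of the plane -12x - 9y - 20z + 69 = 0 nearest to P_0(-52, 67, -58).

(-28, 85, -18)

The perpendicular from P_0 has direction n = (-12, -9, -20): r = (-52, 67, -58) + λ(-12, -9, -20).
Substitute into the plane: n·(P_0 + λn) = -69 gives 1181 + 625λ = -69, so λ = -2.
Foot = (-52, 67, -58) + (-2)·(-12, -9, -20) = (-28, 85, -18).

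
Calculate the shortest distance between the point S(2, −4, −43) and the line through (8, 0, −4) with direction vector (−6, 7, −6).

Direction vector d = (−6, 7, −6).
AP = (−6, −4, −39), and AP × d = (297, 198, −66).
|AP × d|² = 131769 and |d|² = 121, so the distance is √(131769/121) = √1089 = 33.

33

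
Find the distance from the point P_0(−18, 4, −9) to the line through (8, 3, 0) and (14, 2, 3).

√22

A direction vector is d = (6, −1, 3).
AP = (−26, 1, −9); AP·d = -184, |AP|² = 758, |d|² = 46.
distance² = |AP|² − (AP·d)²/|d|² = 758 − 33856/46 = 22, so the distance is √22.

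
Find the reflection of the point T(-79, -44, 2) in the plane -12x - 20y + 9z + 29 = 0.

With n = (-12, -20, 9), the signed offset is (n·T − (-29))/|n|² = 1875/625 = 3.
T' = T − 2t·n = (-79, -44, 2) − 6·(-12, -20, 9) = (-7, 76, -52).

(-7, 76, -52)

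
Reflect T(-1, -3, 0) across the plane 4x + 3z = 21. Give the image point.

(7, -3, 6)

With n = (4, 0, 3), the signed offset is (n·T − 21)/|n|² = -25/25 = -1.
T' = T − 2t·n = (-1, -3, 0) − (-2)·(4, 0, 3) = (7, -3, 6).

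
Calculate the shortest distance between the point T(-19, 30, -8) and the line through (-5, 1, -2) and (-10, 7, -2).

A direction vector is d = (-5, 6, 0).
AP = (-14, 29, -6), and AP × d = (36, 30, 61).
|AP × d|² = 5917 and |d|² = 61, so the distance is √(5917/61) = √97.

√97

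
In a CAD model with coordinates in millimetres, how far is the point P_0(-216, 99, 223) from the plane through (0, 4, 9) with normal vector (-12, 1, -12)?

The plane has equation n·(r − (0, 4, 9)) = 0, i.e. n·r = -104.
n = (-12, 1, -12); n·P − (-104) = 119; |n| = 17; distance = 119/17 = 7.

7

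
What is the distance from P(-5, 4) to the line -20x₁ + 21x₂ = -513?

697/29

d = |(-20)·(-5) + 21·4 − (-513)| / √(400 + 441) = |697|/29 = 697/29.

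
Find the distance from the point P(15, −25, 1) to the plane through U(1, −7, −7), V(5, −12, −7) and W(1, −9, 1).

6/√42

UV = (4, −5, 0) and UW = (0, −2, 8), so a normal is n = UV × UW = (−40, −32, −8).
Then n·(15, −25, 1) − 240 = −48.
|n| = √(1600 + 1024 + 64) = 8√42, so the distance is |-48|/(8√42) = 6/√42.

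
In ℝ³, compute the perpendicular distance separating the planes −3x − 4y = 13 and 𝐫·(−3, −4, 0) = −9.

22/5

Both planes have normal n = (−3, −4, 0), |n| = 5. Any point on the first plane is at distance |(-9) − 13|/|n| = 22/5 from the second.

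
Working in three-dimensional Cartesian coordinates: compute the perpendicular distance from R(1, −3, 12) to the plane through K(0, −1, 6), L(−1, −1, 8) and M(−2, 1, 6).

4/3

KL = (−1, 0, 2) and KM = (−2, 2, 0), so a normal is n = KL × KM = (−4, −4, −2).
Then n·(1, −3, 12) − (−8) = −8.
|n| = √(16 + 16 + 4) = 6, so the distance is |-8|/6 = 4/3.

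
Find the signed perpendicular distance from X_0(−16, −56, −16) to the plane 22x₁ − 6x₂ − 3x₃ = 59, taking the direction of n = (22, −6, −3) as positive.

-27/23

n·X_0 − 59 = -27.
|n| = 23, so the signed distance is -27/23.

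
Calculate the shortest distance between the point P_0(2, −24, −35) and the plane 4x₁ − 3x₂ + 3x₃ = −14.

11√34/34

d = |4·2 + (-3)·(-24) + 3·(-35) − (-14)| / √(16 + 9 + 9) = |-11| / √34 = 11/√34.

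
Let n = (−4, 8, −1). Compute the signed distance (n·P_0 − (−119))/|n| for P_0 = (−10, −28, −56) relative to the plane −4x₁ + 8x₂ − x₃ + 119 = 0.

-1

n·P_0 − (-119) = -9.
|n| = 9, so the signed distance is -9/9 = -1.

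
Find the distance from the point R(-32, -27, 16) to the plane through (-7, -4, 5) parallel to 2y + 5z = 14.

9/√29

Parallel planes share the normal n = (0, 2, 5); since (-7, -4, 5) lies on the plane, its equation is 2y + 5z = 17.
n = (0, 2, 5); n·P − 17 = 9; |n| = √29; distance = 9/√29.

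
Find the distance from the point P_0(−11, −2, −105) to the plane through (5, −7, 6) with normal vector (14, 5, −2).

23/15

The plane has equation n·(r − (5, −7, 6)) = 0, i.e. n·r = 23.
Then n·(−11, −2, −105) − 23 = 23.
|n| = √(196 + 25 + 4) = 15, so the distance is |23|/15 = 23/15.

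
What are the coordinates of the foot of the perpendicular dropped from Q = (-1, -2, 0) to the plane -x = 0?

n = (-1, 0, 0), |n|² = 1, and n·Q − 0 = 1.
t = 1/1 = 1, so the foot is Q − t·n = (-1, -2, 0) − 1·(-1, 0, 0) = (0, -2, 0).

(0, -2, 0)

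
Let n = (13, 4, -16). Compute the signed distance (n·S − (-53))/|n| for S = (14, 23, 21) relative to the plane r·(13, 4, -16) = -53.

n·S − (-53) = -9.
|n| = 21, so the signed distance is -9/21 = -3/7.

-3/7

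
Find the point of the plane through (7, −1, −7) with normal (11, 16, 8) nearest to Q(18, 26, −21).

The perpendicular from Q has direction n = (11, 16, 8): r = (18, 26, −21) + λ(11, 16, 8).
Substitute into the plane: n·(Q + λn) = 5 gives 446 + 441λ = 5, so λ = -1.
Foot = (18, 26, −21) + (-1)·(11, 16, 8) = (7, 10, −29).

(7, 10, -29)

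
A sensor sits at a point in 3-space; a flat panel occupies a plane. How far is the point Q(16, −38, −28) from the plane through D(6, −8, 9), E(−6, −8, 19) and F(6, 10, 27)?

DE = (−12, 0, 10) and DF = (0, 18, 18), so a normal is n = DE × DF = (−180, 216, −216).
n = (−180, 216, −216); n·P − (-4752) = -288; |n| = 36√97; distance = 288/(36√97) = 8√97/97.

8√97/97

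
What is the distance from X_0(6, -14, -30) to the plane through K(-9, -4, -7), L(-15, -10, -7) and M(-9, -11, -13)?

1

KL = (-6, -6, 0) and KM = (0, -7, -6), so a normal is n = KL × KM = (36, -36, 42).
Then n·(6, -14, -30) - (-474) = -66.
|n| = √(1296 + 1296 + 1764) = 66, so the distance is |-66|/66 = 1.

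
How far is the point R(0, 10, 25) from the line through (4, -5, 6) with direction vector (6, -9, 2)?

√481

Direction vector d = (6, -9, 2).
AP = (-4, 15, 19); AP·d = -121, |AP|² = 602, |d|² = 121.
distance² = |AP|² − (AP·d)²/|d|² = 602 − 14641/121 = 481, so the distance is √481.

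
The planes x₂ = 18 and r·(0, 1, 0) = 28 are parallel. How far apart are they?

10

With common normal n = (0, 1, 0) (|n| = 1), the distance is |18 − 28|/|n| = 10/1 = 10.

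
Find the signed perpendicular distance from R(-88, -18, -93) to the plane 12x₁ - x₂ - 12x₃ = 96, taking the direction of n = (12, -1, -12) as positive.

n·R − 96 = -18.
|n| = 17, so the signed distance is -18/17.

-18/17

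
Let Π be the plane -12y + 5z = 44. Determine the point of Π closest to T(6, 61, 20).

The perpendicular from T has direction n = (0, -12, 5): r = (6, 61, 20) + λ(0, -12, 5).
Substitute into the plane: n·(T + λn) = 44 gives -632 + 169λ = 44, so λ = 4.
Foot = (6, 61, 20) + 4·(0, -12, 5) = (6, 13, 40).

(6, 13, 40)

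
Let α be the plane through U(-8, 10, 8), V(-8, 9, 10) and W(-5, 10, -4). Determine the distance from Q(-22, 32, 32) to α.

UV = (0, -1, 2) and UW = (3, 0, -12), so a normal is n = UV × UW = (12, 6, 3).
n = (12, 6, 3); n·P − (-12) = 36; |n| = 3√21; distance = 36/(3√21) = 12/√21.

12/√21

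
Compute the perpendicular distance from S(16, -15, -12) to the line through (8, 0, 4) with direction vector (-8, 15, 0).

Direction vector d = (-8, 15, 0).
AP = (8, -15, -16), and AP × d = (240, 128, 0).
|AP × d|² = 73984 and |d|² = 289, so the distance is √(73984/289) = √256 = 16.

16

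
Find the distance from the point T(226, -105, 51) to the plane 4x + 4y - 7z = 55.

8

Normal vector n = (4, 4, -7), and n·(226, -105, 51) - 55 = 72.
|n| = √(16 + 16 + 49) = 9, so the distance is |72|/9 = 8.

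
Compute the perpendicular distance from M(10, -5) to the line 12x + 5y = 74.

21/13

The normal to the line is n = (12, 5) with |n| = 13.
|n·M − 74| = |95 − 74| = 21, so the distance is 21/13.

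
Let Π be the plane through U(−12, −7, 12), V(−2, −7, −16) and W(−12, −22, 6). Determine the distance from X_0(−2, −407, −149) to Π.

9

UV = (10, 0, −28) and UW = (0, −15, −6), so a normal is n = UV × UW = (−420, 60, −150).
n = (−420, 60, −150); n·P − 2820 = -4050; |n| = 450; distance = 4050/450 = 9.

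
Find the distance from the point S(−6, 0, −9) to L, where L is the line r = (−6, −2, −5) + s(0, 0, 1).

Direction vector d = (0, 0, 1).
AP = (0, 2, −4); AP·d = -4, |AP|² = 20, |d|² = 1.
distance² = |AP|² − (AP·d)²/|d|² = 20 − 16/1 = 4, so the distance is 2.

2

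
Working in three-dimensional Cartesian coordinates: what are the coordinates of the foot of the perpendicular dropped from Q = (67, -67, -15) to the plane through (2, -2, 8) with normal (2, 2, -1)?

(557/9, -649/9, -112/9)

The perpendicular from Q has direction n = (2, 2, -1): r = (67, -67, -15) + λ(2, 2, -1).
Substitute into the plane: n·(Q + λn) = -8 gives 15 + 9λ = -8, so λ = -23/9.
Foot = (67, -67, -15) + (-23/9)·(2, 2, -1) = (557/9, -649/9, -112/9).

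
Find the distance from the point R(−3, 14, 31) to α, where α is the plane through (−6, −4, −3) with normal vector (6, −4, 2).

The plane has equation n·(r − (−6, −4, −3)) = 0, i.e. n·r = -26.
d = |6·(-3) + (-4)·14 + 2·31 − (-26)| / √(36 + 16 + 4) = |14| / (2√14) = 7/√14.

7/√14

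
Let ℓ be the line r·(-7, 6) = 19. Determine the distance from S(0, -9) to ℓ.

d = |(-7)·0 + 6·(-9) − 19| / √(49 + 36) = |-73|/√85 = 73√85/85.

73/√85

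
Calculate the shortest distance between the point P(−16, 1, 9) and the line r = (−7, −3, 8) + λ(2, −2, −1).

√17

Direction vector d = (2, −2, −1).
AP = (−9, 4, 1); AP·d = -27, |AP|² = 98, |d|² = 9.
distance² = |AP|² − (AP·d)²/|d|² = 98 − 729/9 = 17, so the distance is √17.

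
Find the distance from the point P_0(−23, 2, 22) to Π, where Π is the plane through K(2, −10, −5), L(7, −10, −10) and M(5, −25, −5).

KL = (5, 0, −5) and KM = (3, −15, 0), so a normal is n = KL × KM = (−75, −15, −75).
Then n·(−23, 2, 22) − 375 = −330.
|n| = √(5625 + 225 + 5625) = 15√51, so the distance is |-330|/(15√51) = 22/√51.

22/√51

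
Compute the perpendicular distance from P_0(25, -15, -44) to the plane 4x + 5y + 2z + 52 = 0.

Normal vector n = (4, 5, 2), and n·(25, -15, -44) - (-52) = -11.
|n| = √(16 + 25 + 4) = 3√5, so the distance is |-11|/(3√5) = 11√5/15.

11/(3√5)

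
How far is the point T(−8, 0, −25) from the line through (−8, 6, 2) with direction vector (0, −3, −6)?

Direction vector d = (0, −3, −6).
AP = (0, −6, −27), and AP × d = (−45, 0, 0).
|AP × d|² = 2025 and |d|² = 45, so the distance is √(2025/45) = √45 = 3√5.

3√5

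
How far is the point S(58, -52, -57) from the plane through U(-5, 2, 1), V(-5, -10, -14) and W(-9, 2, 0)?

UV = (0, -12, -15) and UW = (-4, 0, -1), so a normal is n = UV × UW = (12, 60, -48).
Then n·(58, -52, -57) - 12 = 300.
|n| = √(144 + 3600 + 2304) = 12√42, so the distance is |300|/(12√42) = 25√42/42.

25/√42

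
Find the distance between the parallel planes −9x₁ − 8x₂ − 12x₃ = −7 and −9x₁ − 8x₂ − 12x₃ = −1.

With common normal n = (−9, −8, −12) (|n| = 17), the distance is |(-7) − (-1)|/|n| = 6/17.

6/17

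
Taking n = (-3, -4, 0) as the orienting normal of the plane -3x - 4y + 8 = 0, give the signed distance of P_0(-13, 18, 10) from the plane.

-5

n·P_0 − (-8) = -25.
|n| = 5, so the signed distance is -25/5 = -5.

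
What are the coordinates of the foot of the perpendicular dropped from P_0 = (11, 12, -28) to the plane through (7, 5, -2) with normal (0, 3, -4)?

(11, -3, -8)

n = (0, 3, -4), |n|² = 25, and n·P_0 − 23 = 125.
t = 125/25 = 5, so the foot is P_0 − t·n = (11, 12, -28) − 5·(0, 3, -4) = (11, -3, -8).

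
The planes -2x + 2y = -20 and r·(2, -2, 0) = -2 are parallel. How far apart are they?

11√2/2

Divide the second equation by -1 to match normals: -2x + 2y = 2.
Both planes have normal n = (-2, 2, 0), |n| = 2√2. Any point on the first plane is at distance |2 − (-20)|/|n| = 22/(2√2) = 11√2/2 from the second.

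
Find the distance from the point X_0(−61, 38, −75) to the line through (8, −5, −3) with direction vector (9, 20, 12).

Direction vector d = (9, 20, 12).
AP = (−69, 43, −72); AP·d = -625, |AP|² = 11794, |d|² = 625.
distance² = |AP|² − (AP·d)²/|d|² = 11794 − 390625/625 = 11169, so the distance is 3√1241.

3√1241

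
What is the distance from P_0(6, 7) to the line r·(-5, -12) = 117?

d = |(-5)·6 + (-12)·7 − 117| / √(25 + 144) = |-231|/13 = 231/13.

231/13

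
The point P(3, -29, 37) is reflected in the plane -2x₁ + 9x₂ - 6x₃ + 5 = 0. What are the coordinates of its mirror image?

(-13, 43, -11)

With n = (-2, 9, -6), the signed offset is (n·P − (-5))/|n|² = -484/121 = -4.
P' = P − 2t·n = (3, -29, 37) − (-8)·(-2, 9, -6) = (-13, 43, -11).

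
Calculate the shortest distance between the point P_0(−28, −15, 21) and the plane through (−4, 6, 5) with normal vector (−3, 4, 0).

12/5

The plane has equation n·(r − (−4, 6, 5)) = 0, i.e. n·r = 36.
Then n·(−28, −15, 21) − 36 = −12.
|n| = √(9 + 16 + 0) = 5, so the distance is |-12|/5 = 12/5.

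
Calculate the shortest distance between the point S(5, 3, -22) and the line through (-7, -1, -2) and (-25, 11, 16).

A direction vector is d = (-18, 12, 18).
AP = (12, 4, -20); AP·d = -528, |AP|² = 560, |d|² = 792.
distance² = |AP|² − (AP·d)²/|d|² = 560 − 278784/792 = 208, so the distance is 4√13.

4√13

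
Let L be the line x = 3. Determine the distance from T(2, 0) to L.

1

The normal to the line is n = (1, 0) with |n| = 1.
|n·T − 3| = |2 − 3| = 1, so the distance is 1/1 = 1.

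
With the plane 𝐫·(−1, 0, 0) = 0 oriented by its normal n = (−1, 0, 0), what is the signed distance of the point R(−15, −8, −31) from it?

n·R − 0 = 15.
|n| = 1, so the signed distance is 15/1 = 15.

15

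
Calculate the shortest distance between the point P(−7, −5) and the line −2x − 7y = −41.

d = |(-2)·(-7) + (-7)·(-5) − (-41)| / √(4 + 49) = |90|/√53 = 90√53/53.

90/√53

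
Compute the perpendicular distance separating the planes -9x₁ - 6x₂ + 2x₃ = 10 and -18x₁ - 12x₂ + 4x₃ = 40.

10/11

Divide the second equation by 2 to match normals: -9x₁ - 6x₂ + 2x₃ = 20.
With common normal n = (-9, -6, 2) (|n| = 11), the distance is |10 − 20|/|n| = 10/11.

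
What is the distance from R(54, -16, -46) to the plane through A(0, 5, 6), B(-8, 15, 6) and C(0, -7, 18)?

AB = (-8, 10, 0) and AC = (0, -12, 12), so a normal is n = AB × AC = (120, 96, 96).
Then n·(54, -16, -46) - 1056 = -528.
|n| = √(14400 + 9216 + 9216) = 24√57, so the distance is |-528|/(24√57) = 22√57/57.

22/√57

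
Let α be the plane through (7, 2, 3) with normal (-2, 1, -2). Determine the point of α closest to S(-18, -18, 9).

n = (-2, 1, -2), |n|² = 9, and n·S − (-18) = 18.
t = 18/9 = 2, so the foot is S − t·n = (-18, -18, 9) − 2·(-2, 1, -2) = (-14, -20, 13).

(-14, -20, 13)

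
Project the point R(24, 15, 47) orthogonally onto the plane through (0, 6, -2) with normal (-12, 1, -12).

(-12, 18, 11)

The perpendicular from R has direction n = (-12, 1, -12): r = (24, 15, 47) + t(-12, 1, -12).
Substitute into the plane: n·(R + tn) = 30 gives -837 + 289t = 30, so t = 3.
Foot = (24, 15, 47) + 3·(-12, 1, -12) = (-12, 18, 11).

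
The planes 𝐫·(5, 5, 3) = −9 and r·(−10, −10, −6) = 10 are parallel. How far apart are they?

4/√59

Divide the second equation by -2 to match normals: 5x + 5y + 3z = -5.
Both planes have normal n = (5, 5, 3), |n| = √59. Any point on the first plane is at distance |(-5) − (-9)|/|n| = 4/√59 from the second.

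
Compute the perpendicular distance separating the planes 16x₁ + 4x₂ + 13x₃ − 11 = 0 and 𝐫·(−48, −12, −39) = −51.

2/7

Divide the second equation by -3 to match normals: 16x₁ + 4x₂ + 13x₃ = 17.
Both planes have normal n = (16, 4, 13), |n| = 21. Any point on the first plane is at distance |17 − 11|/|n| = 6/21 = 2/7 from the second.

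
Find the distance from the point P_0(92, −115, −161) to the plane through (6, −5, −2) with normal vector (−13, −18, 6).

The plane has equation n·(r − (6, −5, −2)) = 0, i.e. n·r = 0.
d = |(-13)·92 + (-18)·(-115) + 6·(-161) − 0| / √(169 + 324 + 36) = |-92| / 23 = 4.

4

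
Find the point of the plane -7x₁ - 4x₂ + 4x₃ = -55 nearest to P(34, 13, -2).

(13, 1, 10)

The perpendicular from P has direction n = (-7, -4, 4): r = (34, 13, -2) + t(-7, -4, 4).
Substitute into the plane: n·(P + tn) = -55 gives -298 + 81t = -55, so t = 3.
Foot = (34, 13, -2) + 3·(-7, -4, 4) = (13, 1, 10).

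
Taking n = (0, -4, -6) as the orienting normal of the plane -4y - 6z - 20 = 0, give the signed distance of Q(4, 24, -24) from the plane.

14/√13

n·Q − 20 = 28.
|n| = 2√13, so the signed distance is 14/√13.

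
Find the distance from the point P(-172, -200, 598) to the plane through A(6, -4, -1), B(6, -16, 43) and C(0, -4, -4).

AB = (0, -12, 44) and AC = (-6, 0, -3), so a normal is n = AB × AC = (36, -264, -72).
Then n·(-172, -200, 598) - 1344 = 2208.
|n| = √(1296 + 69696 + 5184) = 276, so the distance is |2208|/276 = 8.

8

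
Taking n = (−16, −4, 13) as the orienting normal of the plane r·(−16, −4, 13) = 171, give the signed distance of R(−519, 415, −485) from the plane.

n·R − 171 = 168.
|n| = 21, so the signed distance is 168/21 = 8.

8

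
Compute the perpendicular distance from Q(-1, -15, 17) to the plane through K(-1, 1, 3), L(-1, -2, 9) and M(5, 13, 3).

KL = (0, -3, 6) and KM = (6, 12, 0), so a normal is n = KL × KM = (-72, 36, 18).
d = |(-72)·(-1) + 36·(-15) + 18·17 − 162| / √(5184 + 1296 + 324) = |-324| / (18√21) = 18/√21.

18/√21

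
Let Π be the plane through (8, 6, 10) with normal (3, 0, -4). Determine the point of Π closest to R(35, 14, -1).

n = (3, 0, -4), |n|² = 25, and n·R − (-16) = 125.
t = 125/25 = 5, so the foot is R − t·n = (35, 14, -1) − 5·(3, 0, -4) = (20, 14, 19).

(20, 14, 19)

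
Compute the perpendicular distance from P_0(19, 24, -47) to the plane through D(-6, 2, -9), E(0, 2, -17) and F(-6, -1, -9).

14/5

DE = (6, 0, -8) and DF = (0, -3, 0), so a normal is n = DE × DF = (-24, 0, -18).
Then n·(19, 24, -47) - 306 = 84.
|n| = √(576 + 0 + 324) = 30, so the distance is |84|/30 = 14/5.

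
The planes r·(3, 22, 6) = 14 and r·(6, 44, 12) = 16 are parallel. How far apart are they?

Divide the second equation by 2 to match normals: 3x + 22y + 6z = 8.
Both planes have normal n = (3, 22, 6), |n| = 23. Any point on the first plane is at distance |8 − 14|/|n| = 6/23 from the second.

6/23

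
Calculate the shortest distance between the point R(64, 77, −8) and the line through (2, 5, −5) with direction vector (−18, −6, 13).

2√1069

Direction vector d = (−18, −6, 13).
AP = (62, 72, −3); AP·d = -1587, |AP|² = 9037, |d|² = 529.
distance² = |AP|² − (AP·d)²/|d|² = 9037 − 2518569/529 = 4276, so the distance is 2√1069.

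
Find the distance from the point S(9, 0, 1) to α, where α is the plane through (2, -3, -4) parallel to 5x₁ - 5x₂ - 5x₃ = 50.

Parallel planes share the normal n = (5, -5, -5); since (2, -3, -4) lies on the plane, its equation is 5x₁ - 5x₂ - 5x₃ = 45.
n = (5, -5, -5); n·P − 45 = -5; |n| = 5√3; distance = 5/(5√3) = √3/3.

√3/3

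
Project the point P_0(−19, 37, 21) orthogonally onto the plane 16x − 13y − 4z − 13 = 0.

(13, 11, 13)

The perpendicular from P_0 has direction n = (16, −13, −4): r = (−19, 37, 21) + μ(16, −13, −4).
Substitute into the plane: n·(P_0 + μn) = 13 gives -869 + 441μ = 13, so μ = 2.
Foot = (−19, 37, 21) + 2·(16, −13, −4) = (13, 11, 13).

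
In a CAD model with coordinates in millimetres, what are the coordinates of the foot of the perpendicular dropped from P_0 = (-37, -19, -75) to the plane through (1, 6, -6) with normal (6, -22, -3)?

(-43, 3, -72)

n = (6, -22, -3), |n|² = 529, and n·P_0 − (-108) = 529.
t = 529/529 = 1, so the foot is P_0 − t·n = (-37, -19, -75) − 1·(6, -22, -3) = (-43, 3, -72).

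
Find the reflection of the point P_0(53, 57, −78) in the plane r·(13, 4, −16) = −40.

(-77, 17, 82)

With n = (13, 4, −16), the signed offset is (n·P_0 − (-40))/|n|² = 2205/441 = 5.
P_0' = P_0 − 2t·n = (53, 57, −78) − 10·(13, 4, −16) = (−77, 17, 82).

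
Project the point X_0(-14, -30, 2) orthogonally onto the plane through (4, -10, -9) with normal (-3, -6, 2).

n = (-3, -6, 2), |n|² = 49, and n·X_0 − 30 = 196.
t = 196/49 = 4, so the foot is X_0 − t·n = (-14, -30, 2) − 4·(-3, -6, 2) = (-2, -6, -6).

(-2, -6, -6)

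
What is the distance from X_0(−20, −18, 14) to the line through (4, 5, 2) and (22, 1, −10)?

3√85

A direction vector is d = (18, −4, −12).
AP = (−24, −23, 12), and AP × d = (324, −72, 510).
|AP × d|² = 370260 and |d|² = 484, so the distance is √(370260/484) = √765 = 3√85.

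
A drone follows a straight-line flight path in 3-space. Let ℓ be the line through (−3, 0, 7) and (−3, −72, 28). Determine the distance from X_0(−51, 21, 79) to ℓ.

A direction vector is d = (0, −72, 21).
AP = (−48, 21, 72), and AP × d = (5625, 1008, 3456).
|AP × d|² = 44600625 and |d|² = 5625, so the distance is √(44600625/5625) = √7929 = 3√881.

3√881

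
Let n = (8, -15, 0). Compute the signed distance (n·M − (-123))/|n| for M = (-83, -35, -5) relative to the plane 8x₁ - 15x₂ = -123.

n·M − (-123) = -16.
|n| = 17, so the signed distance is -16/17.

-16/17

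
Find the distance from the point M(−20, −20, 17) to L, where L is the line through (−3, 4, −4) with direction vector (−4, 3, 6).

Direction vector d = (−4, 3, 6).
AP = (−17, −24, 21), and AP × d = (−207, 18, −147).
|AP × d|² = 64782 and |d|² = 61, so the distance is √(64782/61) = √1062 = 3√118.

3√118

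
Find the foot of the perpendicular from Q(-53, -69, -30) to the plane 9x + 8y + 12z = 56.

(-8, -29, 30)

The perpendicular from Q has direction n = (9, 8, 12): r = (-53, -69, -30) + λ(9, 8, 12).
Substitute into the plane: n·(Q + λn) = 56 gives -1389 + 289λ = 56, so λ = 5.
Foot = (-53, -69, -30) + 5·(9, 8, 12) = (-8, -29, 30).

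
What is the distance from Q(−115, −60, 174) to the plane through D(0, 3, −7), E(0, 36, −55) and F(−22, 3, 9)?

3

DE = (0, 33, −48) and DF = (−22, 0, 16), so a normal is n = DE × DF = (528, 1056, 726).
n = (528, 1056, 726); n·P − (-1914) = 4158; |n| = 1386; distance = 4158/1386 = 3.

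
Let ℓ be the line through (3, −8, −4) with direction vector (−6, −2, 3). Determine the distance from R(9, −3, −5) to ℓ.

√13

Direction vector d = (−6, −2, 3).
AP = (6, 5, −1), and AP × d = (13, −12, 18).
|AP × d|² = 637 and |d|² = 49, so the distance is √(637/49) = √13.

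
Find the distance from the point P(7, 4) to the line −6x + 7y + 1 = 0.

The normal to the line is n = (−6, 7) with |n| = √85.
|n·P − (-1)| = |-14 − (-1)| = 13, so the distance is 13/√85 = 13√85/85.

13√85/85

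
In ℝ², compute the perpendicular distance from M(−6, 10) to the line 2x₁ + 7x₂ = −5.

d = |2·(-6) + 7·10 − (-5)| / √(4 + 49) = |63|/√53 = 63/√53.

63/√53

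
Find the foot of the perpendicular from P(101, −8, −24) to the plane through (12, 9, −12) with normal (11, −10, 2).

The perpendicular from P has direction n = (11, −10, 2): r = (101, −8, −24) + t(11, −10, 2).
Substitute into the plane: n·(P + tn) = 18 gives 1143 + 225t = 18, so t = -5.
Foot = (101, −8, −24) + (-5)·(11, −10, 2) = (46, 42, −34).

(46, 42, -34)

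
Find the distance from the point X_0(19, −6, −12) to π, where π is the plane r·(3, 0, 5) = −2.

Normal vector n = (3, 0, 5), and n·(19, −6, −12) − (−2) = −1.
|n| = √(9 + 0 + 25) = √34, so the distance is |-1|/√34 = 1/√34.

√34/34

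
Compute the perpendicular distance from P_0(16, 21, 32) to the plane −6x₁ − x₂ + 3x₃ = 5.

13√46/23

n = (−6, −1, 3); n·P − 5 = -26; |n| = √46; distance = 26/√46.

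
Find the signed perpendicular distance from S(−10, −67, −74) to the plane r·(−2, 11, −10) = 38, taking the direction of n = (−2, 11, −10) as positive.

-1

n·S − 38 = -15.
|n| = 15, so the signed distance is -15/15 = -1.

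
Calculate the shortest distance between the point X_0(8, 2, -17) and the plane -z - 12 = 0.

5

d = |(-1)·(-17) − 12| / √(0 + 0 + 1) = |5| / 1 = 5.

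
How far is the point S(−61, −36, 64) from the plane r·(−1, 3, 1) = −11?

28/√11

d = |(-1)·(-61) + 3·(-36) + 1·64 − (-11)| / √(1 + 9 + 1) = |28| / √11 = 28/√11.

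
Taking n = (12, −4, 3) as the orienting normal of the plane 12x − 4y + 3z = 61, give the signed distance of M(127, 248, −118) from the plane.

n·M − 61 = 117.
|n| = 13, so the signed distance is 117/13 = 9.

9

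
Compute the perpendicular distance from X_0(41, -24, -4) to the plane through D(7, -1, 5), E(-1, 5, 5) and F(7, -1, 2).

DE = (-8, 6, 0) and DF = (0, 0, -3), so a normal is n = DE × DF = (-18, -24, 0).
Then n·(41, -24, -4) - (-102) = -60.
|n| = √(324 + 576 + 0) = 30, so the distance is |-60|/30 = 2.

2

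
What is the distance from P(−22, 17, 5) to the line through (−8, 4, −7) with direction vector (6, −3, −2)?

Direction vector d = (6, −3, −2).
AP = (−14, 13, 12), and AP × d = (10, 44, −36).
|AP × d|² = 3332 and |d|² = 49, so the distance is √(3332/49) = √68 = 2√17.

2√17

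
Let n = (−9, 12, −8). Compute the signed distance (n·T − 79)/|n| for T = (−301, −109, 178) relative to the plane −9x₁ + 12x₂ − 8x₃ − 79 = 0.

n·T − 79 = -102.
|n| = 17, so the signed distance is -102/17 = -6.

-6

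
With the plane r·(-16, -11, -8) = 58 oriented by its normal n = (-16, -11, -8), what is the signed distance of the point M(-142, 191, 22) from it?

-3

n·M − 58 = -63.
|n| = 21, so the signed distance is -63/21 = -3.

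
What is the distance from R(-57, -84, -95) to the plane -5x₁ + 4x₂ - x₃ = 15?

29/√42

Normal vector n = (-5, 4, -1), and n·(-57, -84, -95) - 15 = 29.
|n| = √(25 + 16 + 1) = √42, so the distance is |29|/√42 = 29/√42.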